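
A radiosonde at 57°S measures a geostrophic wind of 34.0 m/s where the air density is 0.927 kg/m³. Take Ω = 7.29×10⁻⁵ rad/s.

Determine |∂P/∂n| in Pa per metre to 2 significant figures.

Coriolis parameter at 57°S:
f = 2Ω sin φ = 2 × 7.29×10⁻⁵ × sin 57° = 1.22×10⁻⁴ s⁻¹
Geostrophic balance rearranged: |∂P/∂n| = f ρ V_g
|∂P/∂n| = 1.22×10⁻⁴ × 0.927 × 34.0 = 3.85×10⁻³ Pa/m

3.9×10⁻³ Pa/m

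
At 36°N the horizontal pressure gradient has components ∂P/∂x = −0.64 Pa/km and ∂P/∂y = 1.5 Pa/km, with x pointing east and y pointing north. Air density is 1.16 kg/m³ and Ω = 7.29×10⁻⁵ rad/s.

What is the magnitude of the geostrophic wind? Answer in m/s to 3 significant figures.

Coriolis parameter at 36°N:
f = 2Ω sin φ = 2 × 7.29×10⁻⁵ × sin 36° = 8.57×10⁻⁵ s⁻¹
Component geostrophic relations (x east, y north):
u_g = −(1/(fρ)) ∂P/∂y,  v_g = (1/(fρ)) ∂P/∂x
u_g = −(1.5×10⁻³)/(8.57×10⁻⁵ × 1.16) = −15.1 m/s;  v_g = (−0.64×10⁻³)/(8.57×10⁻⁵ × 1.16) = −6.44 m/s
|V_g| = √(u_g² + v_g²) = 16.4 m/s

16.4 m/s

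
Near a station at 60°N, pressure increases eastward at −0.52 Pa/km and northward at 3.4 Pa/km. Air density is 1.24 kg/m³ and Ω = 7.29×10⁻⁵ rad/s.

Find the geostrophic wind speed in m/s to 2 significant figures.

22 m/s

Coriolis parameter at 60°N:
f = 2Ω sin φ = 2 × 7.29×10⁻⁵ × sin 60° = 1.26×10⁻⁴ s⁻¹
Component geostrophic relations (x east, y north):
u_g = −(1/(fρ)) ∂P/∂y,  v_g = (1/(fρ)) ∂P/∂x
u_g = −(3.4×10⁻³)/(1.26×10⁻⁴ × 1.24) = −21.7 m/s;  v_g = (−0.52×10⁻³)/(1.26×10⁻⁴ × 1.24) = −3.32 m/s
|V_g| = √(u_g² + v_g²) = 22.0 m/s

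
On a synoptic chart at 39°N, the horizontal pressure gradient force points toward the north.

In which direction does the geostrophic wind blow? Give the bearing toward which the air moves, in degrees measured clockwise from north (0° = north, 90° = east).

090°

The pressure-gradient force points toward the north (bearing 000°).
Geostrophic balance: in the Northern Hemisphere the Coriolis force deflects motion to the right, so the geostrophic wind blows 90° to the right of the pressure-gradient force (low pressure on the left).
Rotating 000° by 90° clockwise gives 090° — the wind blows toward the east.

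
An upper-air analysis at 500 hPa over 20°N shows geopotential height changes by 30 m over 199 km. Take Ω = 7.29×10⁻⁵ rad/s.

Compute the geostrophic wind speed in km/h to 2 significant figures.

110 km/h

Coriolis parameter at 20°N:
f = 2Ω sin φ = 2 × 7.29×10⁻⁵ × sin 20° = 4.99×10⁻⁵ s⁻¹
Height gradient: |∂Z/∂n| = 30 m / 199000 m = 1.51×10⁻⁴
On a pressure surface, geostrophic balance gives V_g = (g/f)|∂Z/∂n|:
V_g = 9.81 × 1.51×10⁻⁴ / 4.99×10⁻⁵ = 29.7 m/s
Converting: 29.7 m/s × 3.6 = 110 km/h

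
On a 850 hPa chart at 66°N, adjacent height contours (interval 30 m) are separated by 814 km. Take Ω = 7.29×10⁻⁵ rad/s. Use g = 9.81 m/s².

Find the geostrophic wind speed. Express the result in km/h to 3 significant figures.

Coriolis parameter at 66°N:
f = 2Ω sin φ = 2 × 7.29×10⁻⁵ × sin 66° = 1.33×10⁻⁴ s⁻¹
Height gradient: |∂Z/∂n| = 30 m / 814000 m = 3.69×10⁻⁵
On a pressure surface, geostrophic balance gives V_g = (g/f)|∂Z/∂n|:
V_g = 9.81 × 3.69×10⁻⁵ / 1.33×10⁻⁴ = 2.71 m/s
Converting: 2.71 m/s × 3.6 = 9.77 km/h

9.77 km/h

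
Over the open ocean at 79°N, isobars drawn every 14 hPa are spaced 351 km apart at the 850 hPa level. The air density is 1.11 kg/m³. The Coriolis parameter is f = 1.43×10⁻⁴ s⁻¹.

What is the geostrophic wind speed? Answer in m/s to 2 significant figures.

25 m/s

Pressure gradient: |∂P/∂n| = 1400 Pa / 351000 m = 3.99×10⁻³ Pa/m
Geostrophic balance (pressure-gradient force = Coriolis force):
V_g = (1/(fρ)) |∂P/∂n| = 3.99×10⁻³ / (1.43×10⁻⁴ × 1.11) = 25.1 m/s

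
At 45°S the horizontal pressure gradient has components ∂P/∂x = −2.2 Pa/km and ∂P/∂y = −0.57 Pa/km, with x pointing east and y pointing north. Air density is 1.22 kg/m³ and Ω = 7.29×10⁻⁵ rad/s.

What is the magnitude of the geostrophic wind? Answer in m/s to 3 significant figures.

18.1 m/s

Coriolis parameter at 45°S:
f = 2Ω sin φ = 2 × 7.29×10⁻⁵ × sin 45° = 1.03×10⁻⁴ s⁻¹
In the Southern Hemisphere f is negative: f = −1.03×10⁻⁴ s⁻¹.
Component geostrophic relations (x east, y north):
u_g = −(1/(fρ)) ∂P/∂y,  v_g = (1/(fρ)) ∂P/∂x
u_g = −(−0.57×10⁻³)/(−1.03×10⁻⁴ × 1.22) = −4.53 m/s;  v_g = (−2.2×10⁻³)/(−1.03×10⁻⁴ × 1.22) = 17.5 m/s
|V_g| = √(u_g² + v_g²) = 18.1 m/s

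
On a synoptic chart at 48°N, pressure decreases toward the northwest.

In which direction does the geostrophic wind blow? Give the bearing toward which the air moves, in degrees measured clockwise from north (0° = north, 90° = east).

The pressure-gradient force points toward the northwest (bearing 315°).
Geostrophic balance: in the Northern Hemisphere the Coriolis force deflects motion to the right, so the geostrophic wind blows 90° to the right of the pressure-gradient force (low pressure on the left).
Rotating 315° by 90° clockwise gives 045° — the wind blows toward the northeast.

045°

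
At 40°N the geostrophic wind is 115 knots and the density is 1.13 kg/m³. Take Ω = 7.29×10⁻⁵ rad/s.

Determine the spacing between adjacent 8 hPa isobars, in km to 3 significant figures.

Coriolis parameter at 40°N:
f = 2Ω sin φ = 2 × 7.29×10⁻⁵ × sin 40° = 9.37×10⁻⁵ s⁻¹
Wind speed in SI: 115 knots = 59.2 m/s
Geostrophic balance rearranged: |∂P/∂n| = f ρ V_g
|∂P/∂n| = 9.37×10⁻⁵ × 1.13 × 59.2 = 6.27×10⁻³ Pa/m
Isobar spacing: Δn = ΔP/|∂P/∂n| = 800 Pa / 6.27×10⁻³ Pa/m = 127688 m ≈ 128 km

128 km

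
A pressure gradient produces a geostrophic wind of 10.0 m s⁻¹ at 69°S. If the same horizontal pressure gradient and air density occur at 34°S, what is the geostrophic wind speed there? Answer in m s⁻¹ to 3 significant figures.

With the same pressure gradient and density, V_g ∝ 1/f ∝ 1/sin φ.
V₂ = V₁ · sin φ₁ / sin φ₂ = 10.0 × sin 69° / sin 34°
V₂ = 10.0 × 0.9336/0.5592 = 16.7 m s⁻¹

16.7 m s⁻¹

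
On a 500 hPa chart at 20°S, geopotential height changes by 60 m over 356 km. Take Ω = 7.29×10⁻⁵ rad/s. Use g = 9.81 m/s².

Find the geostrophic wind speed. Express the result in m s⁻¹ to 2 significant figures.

33 m s⁻¹

Coriolis parameter at 20°S:
f = 2Ω sin φ = 2 × 7.29×10⁻⁵ × sin 20° = 4.99×10⁻⁵ s⁻¹
Height gradient: |∂Z/∂n| = 60 m / 356000 m = 1.69×10⁻⁴
On a pressure surface, geostrophic balance gives V_g = (g/f)|∂Z/∂n|:
V_g = 9.81 × 1.69×10⁻⁴ / 4.99×10⁻⁵ = 33.2 m/s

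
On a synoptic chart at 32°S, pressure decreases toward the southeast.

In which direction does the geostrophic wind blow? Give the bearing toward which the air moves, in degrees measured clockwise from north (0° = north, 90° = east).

045°

The pressure-gradient force points toward the southeast (bearing 135°).
Geostrophic balance: in the Southern Hemisphere the Coriolis force deflects motion to the left, so the geostrophic wind blows 90° to the left of the pressure-gradient force (low pressure on the right).
Rotating 135° by 90° counterclockwise gives 045° — the wind blows toward the northeast.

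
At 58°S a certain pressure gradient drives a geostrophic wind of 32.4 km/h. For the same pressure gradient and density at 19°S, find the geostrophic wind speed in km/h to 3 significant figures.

84.4 km/h

With the same pressure gradient and density, V_g ∝ 1/f ∝ 1/sin φ.
V₂ = V₁ · sin φ₁ / sin φ₂ = 32.4 × sin 58° / sin 19°
V₂ = 32.4 × 0.8480/0.3256 = 84.4 km/h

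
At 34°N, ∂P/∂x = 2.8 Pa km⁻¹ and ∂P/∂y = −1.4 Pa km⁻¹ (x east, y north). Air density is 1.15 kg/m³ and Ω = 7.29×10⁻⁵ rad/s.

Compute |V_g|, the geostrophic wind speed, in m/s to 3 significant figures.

33.4 m/s

Coriolis parameter at 34°N:
f = 2Ω sin φ = 2 × 7.29×10⁻⁵ × sin 34° = 8.15×10⁻⁵ s⁻¹
Component geostrophic relations (x east, y north):
u_g = −(1/(fρ)) ∂P/∂y,  v_g = (1/(fρ)) ∂P/∂x
u_g = −(−1.4×10⁻³)/(8.15×10⁻⁵ × 1.15) = 14.9 m/s;  v_g = (2.8×10⁻³)/(8.15×10⁻⁵ × 1.15) = 29.9 m/s
|V_g| = √(u_g² + v_g²) = 33.4 m/s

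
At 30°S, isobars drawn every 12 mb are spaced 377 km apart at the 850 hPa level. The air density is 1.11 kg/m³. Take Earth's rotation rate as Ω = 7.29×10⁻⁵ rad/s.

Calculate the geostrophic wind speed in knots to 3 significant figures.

Coriolis parameter at 30°S:
f = 2Ω sin φ = 2 × 7.29×10⁻⁵ × sin 30° = 7.29×10⁻⁵ s⁻¹
Pressure gradient: |∂P/∂n| = 1200 Pa / 377000 m = 3.18×10⁻³ Pa/m
Geostrophic balance (pressure-gradient force = Coriolis force):
V_g = (1/(fρ)) |∂P/∂n| = 3.18×10⁻³ / (7.29×10⁻⁵ × 1.11) = 39.3 m/s
Converting: 39.3 m/s × 1.944 = 76.5 knots

76.5 knots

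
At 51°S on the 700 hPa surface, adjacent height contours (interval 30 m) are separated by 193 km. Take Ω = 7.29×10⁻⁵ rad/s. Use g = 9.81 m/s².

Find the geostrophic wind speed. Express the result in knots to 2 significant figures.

Coriolis parameter at 51°S:
f = 2Ω sin φ = 2 × 7.29×10⁻⁵ × sin 51° = 1.13×10⁻⁴ s⁻¹
Height gradient: |∂Z/∂n| = 30 m / 193000 m = 1.55×10⁻⁴
On a pressure surface, geostrophic balance gives V_g = (g/f)|∂Z/∂n|:
V_g = 9.81 × 1.55×10⁻⁴ / 1.13×10⁻⁴ = 13.5 m/s
Converting: 13.5 m/s × 1.944 = 26 knots

26 knots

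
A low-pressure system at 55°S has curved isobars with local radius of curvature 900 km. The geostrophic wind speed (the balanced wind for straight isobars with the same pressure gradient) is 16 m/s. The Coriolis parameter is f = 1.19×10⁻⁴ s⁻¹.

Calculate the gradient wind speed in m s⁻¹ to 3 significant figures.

14.1 m s⁻¹

Around a low, centrifugal force acts outward with Coriolis, so pressure-gradient force balances both:
(1/ρ)|∂P/∂n| = fV + V²/R  →  V² + fR·V − fR·V_g = 0
With fR = 1.19×10⁻⁴ × 900×10³ m = 107 m/s:
V = [−fR + √((fR)² + 4 fR V_g)]/2 = [−107 + √(107² + 4×107×16)]/2 = 14.1 m/s
Subgeostrophic (V < V_g = 16 m/s), as expected around a low.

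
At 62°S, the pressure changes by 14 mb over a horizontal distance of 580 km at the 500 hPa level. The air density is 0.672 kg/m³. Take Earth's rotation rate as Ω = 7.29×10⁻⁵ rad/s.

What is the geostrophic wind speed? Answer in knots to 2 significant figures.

54 knots

Coriolis parameter at 62°S:
f = 2Ω sin φ = 2 × 7.29×10⁻⁵ × sin 62° = 1.29×10⁻⁴ s⁻¹
Pressure gradient: |∂P/∂n| = 1400 Pa / 580000 m = 2.41×10⁻³ Pa/m
Geostrophic balance (pressure-gradient force = Coriolis force):
V_g = (1/(fρ)) |∂P/∂n| = 2.41×10⁻³ / (1.29×10⁻⁴ × 0.672) = 27.9 m/s
Converting: 27.9 m/s × 1.944 = 54 knots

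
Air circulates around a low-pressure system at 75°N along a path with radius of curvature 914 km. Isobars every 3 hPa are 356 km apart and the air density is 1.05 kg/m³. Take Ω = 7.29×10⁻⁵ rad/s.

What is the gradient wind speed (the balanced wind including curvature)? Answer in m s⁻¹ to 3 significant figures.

Coriolis parameter at 75°N:
f = 2Ω sin φ = 2 × 7.29×10⁻⁵ × sin 75° = 1.41×10⁻⁴ s⁻¹
Pressure gradient: |∂P/∂n| = 300 Pa / 356000 m = 8.43×10⁻⁴ Pa/m
Geostrophic speed: V_g = |∂P/∂n|/(fρ) = 8.43×10⁻⁴/(1.41×10⁻⁴ × 1.05) = 5.70 m/s
Around a low, centrifugal force acts outward with Coriolis, so pressure-gradient force balances both:
(1/ρ)|∂P/∂n| = fV + V²/R  →  V² + fR·V − fR·V_g = 0
With fR = 1.41×10⁻⁴ × 914×10³ m = 129 m/s:
V = [−fR + √((fR)² + 4 fR V_g)]/2 = [−129 + √(129² + 4×129×5.7)]/2 = 5.47 m/s
Subgeostrophic (V < V_g = 5.7 m/s), as expected around a low.

5.47 m s⁻¹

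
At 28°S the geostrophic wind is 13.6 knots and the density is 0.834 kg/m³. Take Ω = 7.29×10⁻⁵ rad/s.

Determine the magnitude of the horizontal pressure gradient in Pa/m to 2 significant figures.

Coriolis parameter at 28°S:
f = 2Ω sin φ = 2 × 7.29×10⁻⁵ × sin 28° = 6.84×10⁻⁵ s⁻¹
Wind speed in SI: 13.6 knots = 7.00 m/s
Geostrophic balance rearranged: |∂P/∂n| = f ρ V_g
|∂P/∂n| = 6.84×10⁻⁵ × 0.834 × 7.00 = 3.99×10⁻⁴ Pa/m

4.0×10⁻⁴ Pa/m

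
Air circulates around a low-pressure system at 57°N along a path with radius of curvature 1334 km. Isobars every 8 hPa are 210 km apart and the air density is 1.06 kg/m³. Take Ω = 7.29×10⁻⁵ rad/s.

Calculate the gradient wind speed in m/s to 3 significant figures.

25.4 m/s

Coriolis parameter at 57°N:
f = 2Ω sin φ = 2 × 7.29×10⁻⁵ × sin 57° = 1.22×10⁻⁴ s⁻¹
Pressure gradient: |∂P/∂n| = 800 Pa / 210000 m = 3.81×10⁻³ Pa/m
Geostrophic speed: V_g = |∂P/∂n|/(fρ) = 3.81×10⁻³/(1.22×10⁻⁴ × 1.06) = 29.4 m/s
Around a low, centrifugal force acts outward with Coriolis, so pressure-gradient force balances both:
(1/ρ)|∂P/∂n| = fV + V²/R  →  V² + fR·V − fR·V_g = 0
With fR = 1.22×10⁻⁴ × 1334×10³ m = 163 m/s:
V = [−fR + √((fR)² + 4 fR V_g)]/2 = [−163 + √(163² + 4×163×29.4)]/2 = 25.4 m/s
Subgeostrophic (V < V_g = 29.4 m/s), as expected around a low.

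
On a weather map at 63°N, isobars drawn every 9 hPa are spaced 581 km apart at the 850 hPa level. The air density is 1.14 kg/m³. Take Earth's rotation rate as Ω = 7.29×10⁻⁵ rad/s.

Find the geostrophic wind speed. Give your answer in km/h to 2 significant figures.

Coriolis parameter at 63°N:
f = 2Ω sin φ = 2 × 7.29×10⁻⁵ × sin 63° = 1.30×10⁻⁴ s⁻¹
Pressure gradient: |∂P/∂n| = 900 Pa / 581000 m = 1.55×10⁻³ Pa/m
Geostrophic balance (pressure-gradient force = Coriolis force):
V_g = (1/(fρ)) |∂P/∂n| = 1.55×10⁻³ / (1.30×10⁻⁴ × 1.14) = 10.5 m/s
Converting: 10.5 m/s × 3.6 = 38 km/h

38 km/h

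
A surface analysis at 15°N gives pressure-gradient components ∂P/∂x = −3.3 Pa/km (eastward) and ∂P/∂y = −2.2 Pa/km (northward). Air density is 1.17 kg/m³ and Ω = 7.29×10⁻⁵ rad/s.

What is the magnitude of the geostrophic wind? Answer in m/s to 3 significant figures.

89.8 m/s

Coriolis parameter at 15°N:
f = 2Ω sin φ = 2 × 7.29×10⁻⁵ × sin 15° = 3.77×10⁻⁵ s⁻¹
Component geostrophic relations (x east, y north):
u_g = −(1/(fρ)) ∂P/∂y,  v_g = (1/(fρ)) ∂P/∂x
u_g = −(−2.2×10⁻³)/(3.77×10⁻⁵ × 1.17) = 49.8 m/s;  v_g = (−3.3×10⁻³)/(3.77×10⁻⁵ × 1.17) = −74.7 m/s
|V_g| = √(u_g² + v_g²) = 89.8 m/s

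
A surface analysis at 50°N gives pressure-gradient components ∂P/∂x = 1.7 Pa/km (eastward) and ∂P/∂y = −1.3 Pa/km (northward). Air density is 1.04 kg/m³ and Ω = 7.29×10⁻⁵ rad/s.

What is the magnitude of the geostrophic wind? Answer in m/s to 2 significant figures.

Coriolis parameter at 50°N:
f = 2Ω sin φ = 2 × 7.29×10⁻⁵ × sin 50° = 1.12×10⁻⁴ s⁻¹
Component geostrophic relations (x east, y north):
u_g = −(1/(fρ)) ∂P/∂y,  v_g = (1/(fρ)) ∂P/∂x
u_g = −(−1.3×10⁻³)/(1.12×10⁻⁴ × 1.04) = 11.2 m/s;  v_g = (1.7×10⁻³)/(1.12×10⁻⁴ × 1.04) = 14.6 m/s
|V_g| = √(u_g² + v_g²) = 18.4 m/s

18 m/s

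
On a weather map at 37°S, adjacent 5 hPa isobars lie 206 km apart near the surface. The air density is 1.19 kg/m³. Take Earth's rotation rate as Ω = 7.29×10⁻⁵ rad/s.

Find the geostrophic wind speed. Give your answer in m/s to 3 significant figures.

Coriolis parameter at 37°S:
f = 2Ω sin φ = 2 × 7.29×10⁻⁵ × sin 37° = 8.77×10⁻⁵ s⁻¹
Pressure gradient: |∂P/∂n| = 500 Pa / 206000 m = 2.43×10⁻³ Pa/m
Geostrophic balance (pressure-gradient force = Coriolis force):
V_g = (1/(fρ)) |∂P/∂n| = 2.43×10⁻³ / (8.77×10⁻⁵ × 1.19) = 23.2 m/s

23.2 m/s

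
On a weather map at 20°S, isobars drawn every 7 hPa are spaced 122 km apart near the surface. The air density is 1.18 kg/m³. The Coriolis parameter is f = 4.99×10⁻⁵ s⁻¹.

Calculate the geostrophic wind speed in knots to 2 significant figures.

190 knots

Pressure gradient: |∂P/∂n| = 700 Pa / 122000 m = 5.74×10⁻³ Pa/m
Geostrophic balance (pressure-gradient force = Coriolis force):
V_g = (1/(fρ)) |∂P/∂n| = 5.74×10⁻³ / (4.99×10⁻⁵ × 1.18) = 97.4 m/s
Converting: 97.4 m/s × 1.944 = 190 knots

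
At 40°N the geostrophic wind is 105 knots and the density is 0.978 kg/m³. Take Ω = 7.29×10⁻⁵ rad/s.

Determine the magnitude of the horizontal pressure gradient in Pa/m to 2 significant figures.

5.0×10⁻³ Pa/m

Coriolis parameter at 40°N:
f = 2Ω sin φ = 2 × 7.29×10⁻⁵ × sin 40° = 9.37×10⁻⁵ s⁻¹
Wind speed in SI: 105 knots = 54.0 m/s
Geostrophic balance rearranged: |∂P/∂n| = f ρ V_g
|∂P/∂n| = 9.37×10⁻⁵ × 0.978 × 54.0 = 4.95×10⁻³ Pa/m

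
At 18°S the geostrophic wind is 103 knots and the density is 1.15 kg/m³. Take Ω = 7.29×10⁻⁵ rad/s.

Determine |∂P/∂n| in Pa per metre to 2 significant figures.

Coriolis parameter at 18°S:
f = 2Ω sin φ = 2 × 7.29×10⁻⁵ × sin 18° = 4.51×10⁻⁵ s⁻¹
Wind speed in SI: 103 knots = 53.0 m/s
Geostrophic balance rearranged: |∂P/∂n| = f ρ V_g
|∂P/∂n| = 4.51×10⁻⁵ × 1.15 × 53.0 = 2.75×10⁻³ Pa/m

2.7×10⁻³ Pa/m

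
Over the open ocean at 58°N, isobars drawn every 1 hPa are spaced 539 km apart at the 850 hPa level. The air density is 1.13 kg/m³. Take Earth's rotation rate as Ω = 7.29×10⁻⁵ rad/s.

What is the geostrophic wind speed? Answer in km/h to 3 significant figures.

4.78 km/h

Coriolis parameter at 58°N:
f = 2Ω sin φ = 2 × 7.29×10⁻⁵ × sin 58° = 1.24×10⁻⁴ s⁻¹
Pressure gradient: |∂P/∂n| = 100 Pa / 539000 m = 1.86×10⁻⁴ Pa/m
Geostrophic balance (pressure-gradient force = Coriolis force):
V_g = (1/(fρ)) |∂P/∂n| = 1.86×10⁻⁴ / (1.24×10⁻⁴ × 1.13) = 1.33 m/s
Converting: 1.33 m/s × 3.6 = 4.78 km/h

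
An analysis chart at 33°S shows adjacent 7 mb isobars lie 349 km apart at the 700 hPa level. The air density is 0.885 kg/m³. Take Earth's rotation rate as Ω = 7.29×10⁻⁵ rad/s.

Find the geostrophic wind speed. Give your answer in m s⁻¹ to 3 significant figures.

Coriolis parameter at 33°S:
f = 2Ω sin φ = 2 × 7.29×10⁻⁵ × sin 33° = 7.94×10⁻⁵ s⁻¹
Pressure gradient: |∂P/∂n| = 700 Pa / 349000 m = 2.01×10⁻³ Pa/m
Geostrophic balance (pressure-gradient force = Coriolis force):
V_g = (1/(fρ)) |∂P/∂n| = 2.01×10⁻³ / (7.94×10⁻⁵ × 0.885) = 28.5 m/s

28.5 m s⁻¹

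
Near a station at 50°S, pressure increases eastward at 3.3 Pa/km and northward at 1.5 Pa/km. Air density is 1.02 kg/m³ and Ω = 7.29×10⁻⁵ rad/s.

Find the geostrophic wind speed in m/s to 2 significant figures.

32 m/s

Coriolis parameter at 50°S:
f = 2Ω sin φ = 2 × 7.29×10⁻⁵ × sin 50° = 1.12×10⁻⁴ s⁻¹
In the Southern Hemisphere f is negative: f = −1.12×10⁻⁴ s⁻¹.
Component geostrophic relations (x east, y north):
u_g = −(1/(fρ)) ∂P/∂y,  v_g = (1/(fρ)) ∂P/∂x
u_g = −(1.5×10⁻³)/(−1.12×10⁻⁴ × 1.02) = 13.2 m/s;  v_g = (3.3×10⁻³)/(−1.12×10⁻⁴ × 1.02) = −29.0 m/s
|V_g| = √(u_g² + v_g²) = 31.8 m/s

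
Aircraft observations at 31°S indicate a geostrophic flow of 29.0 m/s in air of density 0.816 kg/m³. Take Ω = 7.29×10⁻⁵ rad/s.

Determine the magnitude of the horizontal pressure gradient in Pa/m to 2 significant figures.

Coriolis parameter at 31°S:
f = 2Ω sin φ = 2 × 7.29×10⁻⁵ × sin 31° = 7.51×10⁻⁵ s⁻¹
Geostrophic balance rearranged: |∂P/∂n| = f ρ V_g
|∂P/∂n| = 7.51×10⁻⁵ × 0.816 × 29.0 = 1.78×10⁻³ Pa/m

1.8×10⁻³ Pa/m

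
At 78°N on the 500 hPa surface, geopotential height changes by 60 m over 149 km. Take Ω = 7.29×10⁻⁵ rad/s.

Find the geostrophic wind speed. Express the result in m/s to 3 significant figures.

27.7 m/s

Coriolis parameter at 78°N:
f = 2Ω sin φ = 2 × 7.29×10⁻⁵ × sin 78° = 1.43×10⁻⁴ s⁻¹
Height gradient: |∂Z/∂n| = 60 m / 149000 m = 4.03×10⁻⁴
On a pressure surface, geostrophic balance gives V_g = (g/f)|∂Z/∂n|:
V_g = 9.81 × 4.03×10⁻⁴ / 1.43×10⁻⁴ = 27.7 m/s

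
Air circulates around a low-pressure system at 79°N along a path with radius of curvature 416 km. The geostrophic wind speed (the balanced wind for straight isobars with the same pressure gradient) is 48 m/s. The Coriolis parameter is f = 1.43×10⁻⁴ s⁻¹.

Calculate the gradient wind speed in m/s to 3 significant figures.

31.4 m/s

Around a low, centrifugal force acts outward with Coriolis, so pressure-gradient force balances both:
(1/ρ)|∂P/∂n| = fV + V²/R  →  V² + fR·V − fR·V_g = 0
With fR = 1.43×10⁻⁴ × 416×10³ m = 59.5 m/s:
V = [−fR + √((fR)² + 4 fR V_g)]/2 = [−59.5 + √(59.5² + 4×59.5×48)]/2 = 31.4 m/s
Subgeostrophic (V < V_g = 48 m/s), as expected around a low.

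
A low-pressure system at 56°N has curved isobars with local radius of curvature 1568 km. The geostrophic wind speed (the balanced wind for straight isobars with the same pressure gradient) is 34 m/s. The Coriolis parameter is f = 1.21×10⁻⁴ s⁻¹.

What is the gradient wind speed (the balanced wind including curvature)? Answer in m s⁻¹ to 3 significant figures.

Around a low, centrifugal force acts outward with Coriolis, so pressure-gradient force balances both:
(1/ρ)|∂P/∂n| = fV + V²/R  →  V² + fR·V − fR·V_g = 0
With fR = 1.21×10⁻⁴ × 1568×10³ m = 190 m/s:
V = [−fR + √((fR)² + 4 fR V_g)]/2 = [−190 + √(190² + 4×190×34)]/2 = 29.4 m/s
Subgeostrophic (V < V_g = 34 m/s), as expected around a low.

29.4 m s⁻¹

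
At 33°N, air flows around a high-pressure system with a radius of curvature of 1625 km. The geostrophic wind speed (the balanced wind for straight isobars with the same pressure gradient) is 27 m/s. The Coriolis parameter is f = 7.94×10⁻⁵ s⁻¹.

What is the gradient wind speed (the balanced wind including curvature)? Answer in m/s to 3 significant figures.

Around a high, pressure-gradient force acts outward with centrifugal, so Coriolis balances both:
fV = (1/ρ)|∂P/∂n| + V²/R  →  V² − fR·V + fR·V_g = 0
With fR = 7.94×10⁻⁵ × 1625×10³ m = 129 m/s:
V = [fR − √((fR)² − 4 fR V_g)]/2 = [129 − √(129² − 4×129×27)]/2 = 38.5 m/s
Supergeostrophic (V > V_g = 27 m/s), as expected around a high.

38.5 m/s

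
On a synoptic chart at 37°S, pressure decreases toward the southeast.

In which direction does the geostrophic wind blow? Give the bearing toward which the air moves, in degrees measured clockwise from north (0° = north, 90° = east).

The pressure-gradient force points toward the southeast (bearing 135°).
Geostrophic balance: in the Southern Hemisphere the Coriolis force deflects motion to the left, so the geostrophic wind blows 90° to the left of the pressure-gradient force (low pressure on the right).
Rotating 135° by 90° counterclockwise gives 045° — the wind blows toward the northeast.

045°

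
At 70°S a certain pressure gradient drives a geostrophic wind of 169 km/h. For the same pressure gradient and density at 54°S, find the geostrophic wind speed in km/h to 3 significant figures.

With the same pressure gradient and density, V_g ∝ 1/f ∝ 1/sin φ.
V₂ = V₁ · sin φ₁ / sin φ₂ = 169 × sin 70° / sin 54°
V₂ = 169 × 0.9397/0.8090 = 196 km/h

196 km/h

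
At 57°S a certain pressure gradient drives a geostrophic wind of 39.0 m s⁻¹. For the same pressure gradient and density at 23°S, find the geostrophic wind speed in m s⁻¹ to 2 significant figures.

84 m s⁻¹

With the same pressure gradient and density, V_g ∝ 1/f ∝ 1/sin φ.
V₂ = V₁ · sin φ₁ / sin φ₂ = 39.0 × sin 57° / sin 23°
V₂ = 39.0 × 0.8387/0.3907 = 84 m s⁻¹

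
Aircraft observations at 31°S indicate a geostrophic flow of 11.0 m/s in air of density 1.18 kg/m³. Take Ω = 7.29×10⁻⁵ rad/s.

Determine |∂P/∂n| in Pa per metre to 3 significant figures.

9.75×10⁻⁴ Pa/m

Coriolis parameter at 31°S:
f = 2Ω sin φ = 2 × 7.29×10⁻⁵ × sin 31° = 7.51×10⁻⁵ s⁻¹
Geostrophic balance rearranged: |∂P/∂n| = f ρ V_g
|∂P/∂n| = 7.51×10⁻⁵ × 1.18 × 11.0 = 9.75×10⁻⁴ Pa/m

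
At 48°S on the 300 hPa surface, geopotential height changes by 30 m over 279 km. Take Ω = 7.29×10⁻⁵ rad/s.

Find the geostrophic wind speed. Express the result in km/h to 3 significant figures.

Coriolis parameter at 48°S:
f = 2Ω sin φ = 2 × 7.29×10⁻⁵ × sin 48° = 1.08×10⁻⁴ s⁻¹
Height gradient: |∂Z/∂n| = 30 m / 279000 m = 1.08×10⁻⁴
On a pressure surface, geostrophic balance gives V_g = (g/f)|∂Z/∂n|:
V_g = 9.81 × 1.08×10⁻⁴ / 1.08×10⁻⁴ = 9.74 m/s
Converting: 9.74 m/s × 3.6 = 35.0 km/h

35.0 km/h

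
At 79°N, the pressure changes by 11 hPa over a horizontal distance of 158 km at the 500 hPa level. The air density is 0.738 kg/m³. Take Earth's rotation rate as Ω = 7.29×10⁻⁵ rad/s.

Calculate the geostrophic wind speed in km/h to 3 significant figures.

237 km/h

Coriolis parameter at 79°N:
f = 2Ω sin φ = 2 × 7.29×10⁻⁵ × sin 79° = 1.43×10⁻⁴ s⁻¹
Pressure gradient: |∂P/∂n| = 1100 Pa / 158000 m = 6.96×10⁻³ Pa/m
Geostrophic balance (pressure-gradient force = Coriolis force):
V_g = (1/(fρ)) |∂P/∂n| = 6.96×10⁻³ / (1.43×10⁻⁴ × 0.738) = 65.9 m/s
Converting: 65.9 m/s × 3.6 = 237 km/h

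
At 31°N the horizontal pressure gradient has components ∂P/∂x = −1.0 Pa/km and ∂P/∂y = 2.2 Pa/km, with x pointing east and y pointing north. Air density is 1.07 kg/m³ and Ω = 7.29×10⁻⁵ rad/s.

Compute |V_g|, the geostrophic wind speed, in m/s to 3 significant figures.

30.1 m/s

Coriolis parameter at 31°N:
f = 2Ω sin φ = 2 × 7.29×10⁻⁵ × sin 31° = 7.51×10⁻⁵ s⁻¹
Component geostrophic relations (x east, y north):
u_g = −(1/(fρ)) ∂P/∂y,  v_g = (1/(fρ)) ∂P/∂x
u_g = −(2.2×10⁻³)/(7.51×10⁻⁵ × 1.07) = −27.4 m/s;  v_g = (−1.0×10⁻³)/(7.51×10⁻⁵ × 1.07) = −12.4 m/s
|V_g| = √(u_g² + v_g²) = 30.1 m/s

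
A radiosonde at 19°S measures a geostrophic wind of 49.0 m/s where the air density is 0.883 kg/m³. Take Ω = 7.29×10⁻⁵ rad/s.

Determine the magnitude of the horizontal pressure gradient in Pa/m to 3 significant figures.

2.05×10⁻³ Pa/m

Coriolis parameter at 19°S:
f = 2Ω sin φ = 2 × 7.29×10⁻⁵ × sin 19° = 4.75×10⁻⁵ s⁻¹
Geostrophic balance rearranged: |∂P/∂n| = f ρ V_g
|∂P/∂n| = 4.75×10⁻⁵ × 0.883 × 49.0 = 2.05×10⁻³ Pa/m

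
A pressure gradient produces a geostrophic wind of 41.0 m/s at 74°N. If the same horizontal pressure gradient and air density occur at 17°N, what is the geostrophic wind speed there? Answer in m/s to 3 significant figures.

135 m/s

With the same pressure gradient and density, V_g ∝ 1/f ∝ 1/sin φ.
V₂ = V₁ · sin φ₁ / sin φ₂ = 41.0 × sin 74° / sin 17°
V₂ = 41.0 × 0.9613/0.2924 = 135 m/s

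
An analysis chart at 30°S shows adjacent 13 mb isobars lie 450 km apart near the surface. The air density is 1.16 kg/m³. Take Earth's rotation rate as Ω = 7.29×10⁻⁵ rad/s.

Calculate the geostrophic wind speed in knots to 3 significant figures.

Coriolis parameter at 30°S:
f = 2Ω sin φ = 2 × 7.29×10⁻⁵ × sin 30° = 7.29×10⁻⁵ s⁻¹
Pressure gradient: |∂P/∂n| = 1300 Pa / 450000 m = 2.89×10⁻³ Pa/m
Geostrophic balance (pressure-gradient force = Coriolis force):
V_g = (1/(fρ)) |∂P/∂n| = 2.89×10⁻³ / (7.29×10⁻⁵ × 1.16) = 34.2 m/s
Converting: 34.2 m/s × 1.944 = 66.4 knots

66.4 knots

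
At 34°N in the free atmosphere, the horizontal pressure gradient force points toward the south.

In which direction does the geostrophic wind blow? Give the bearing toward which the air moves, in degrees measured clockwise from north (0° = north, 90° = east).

The pressure-gradient force points toward the south (bearing 180°).
Geostrophic balance: in the Northern Hemisphere the Coriolis force deflects motion to the right, so the geostrophic wind blows 90° to the right of the pressure-gradient force (low pressure on the left).
Rotating 180° by 90° clockwise gives 270° — the wind blows toward the west.

270°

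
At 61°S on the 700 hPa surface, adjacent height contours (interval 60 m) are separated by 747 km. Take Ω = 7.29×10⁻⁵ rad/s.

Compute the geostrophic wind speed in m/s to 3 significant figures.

6.18 m/s

Coriolis parameter at 61°S:
f = 2Ω sin φ = 2 × 7.29×10⁻⁵ × sin 61° = 1.28×10⁻⁴ s⁻¹
Height gradient: |∂Z/∂n| = 60 m / 747000 m = 8.03×10⁻⁵
On a pressure surface, geostrophic balance gives V_g = (g/f)|∂Z/∂n|:
V_g = 9.81 × 8.03×10⁻⁵ / 1.28×10⁻⁴ = 6.18 m/s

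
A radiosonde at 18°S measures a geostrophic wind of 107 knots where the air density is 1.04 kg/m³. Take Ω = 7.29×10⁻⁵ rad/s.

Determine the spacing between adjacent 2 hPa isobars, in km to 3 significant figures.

Coriolis parameter at 18°S:
f = 2Ω sin φ = 2 × 7.29×10⁻⁵ × sin 18° = 4.51×10⁻⁵ s⁻¹
Wind speed in SI: 107 knots = 55.0 m/s
Geostrophic balance rearranged: |∂P/∂n| = f ρ V_g
|∂P/∂n| = 4.51×10⁻⁵ × 1.04 × 55.0 = 2.58×10⁻³ Pa/m
Isobar spacing: Δn = ΔP/|∂P/∂n| = 200 Pa / 2.58×10⁻³ Pa/m = 77542 m ≈ 77.5 km

77.5 km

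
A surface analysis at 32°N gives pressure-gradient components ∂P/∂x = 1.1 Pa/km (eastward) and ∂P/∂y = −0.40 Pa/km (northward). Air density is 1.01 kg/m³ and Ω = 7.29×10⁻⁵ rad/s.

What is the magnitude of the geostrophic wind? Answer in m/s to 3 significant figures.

Coriolis parameter at 32°N:
f = 2Ω sin φ = 2 × 7.29×10⁻⁵ × sin 32° = 7.73×10⁻⁵ s⁻¹
Component geostrophic relations (x east, y north):
u_g = −(1/(fρ)) ∂P/∂y,  v_g = (1/(fρ)) ∂P/∂x
u_g = −(−0.40×10⁻³)/(7.73×10⁻⁵ × 1.01) = 5.13 m/s;  v_g = (1.1×10⁻³)/(7.73×10⁻⁵ × 1.01) = 14.1 m/s
|V_g| = √(u_g² + v_g²) = 15.0 m/s

15.0 m/s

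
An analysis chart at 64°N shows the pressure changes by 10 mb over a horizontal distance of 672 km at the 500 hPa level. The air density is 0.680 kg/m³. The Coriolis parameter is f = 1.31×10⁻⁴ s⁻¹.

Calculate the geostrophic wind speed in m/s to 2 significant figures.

17 m/s

Pressure gradient: |∂P/∂n| = 1000 Pa / 672000 m = 1.49×10⁻³ Pa/m
Geostrophic balance (pressure-gradient force = Coriolis force):
V_g = (1/(fρ)) |∂P/∂n| = 1.49×10⁻³ / (1.31×10⁻⁴ × 0.680) = 16.7 m/s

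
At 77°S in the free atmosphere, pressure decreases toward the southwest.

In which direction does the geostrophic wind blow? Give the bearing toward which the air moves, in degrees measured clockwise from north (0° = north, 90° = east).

135°

The pressure-gradient force points toward the southwest (bearing 225°).
Geostrophic balance: in the Southern Hemisphere the Coriolis force deflects motion to the left, so the geostrophic wind blows 90° to the left of the pressure-gradient force (low pressure on the right).
Rotating 225° by 90° counterclockwise gives 135° — the wind blows toward the southeast.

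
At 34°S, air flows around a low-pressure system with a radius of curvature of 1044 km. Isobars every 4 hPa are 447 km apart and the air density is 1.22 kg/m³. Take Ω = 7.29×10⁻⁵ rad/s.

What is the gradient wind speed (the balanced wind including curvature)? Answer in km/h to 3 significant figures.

29.5 km/h

Coriolis parameter at 34°S:
f = 2Ω sin φ = 2 × 7.29×10⁻⁵ × sin 34° = 8.15×10⁻⁵ s⁻¹
Pressure gradient: |∂P/∂n| = 400 Pa / 447000 m = 8.95×10⁻⁴ Pa/m
Geostrophic speed: V_g = |∂P/∂n|/(fρ) = 8.95×10⁻⁴/(8.15×10⁻⁵ × 1.22) = 9.00 m/s
Around a low, centrifugal force acts outward with Coriolis, so pressure-gradient force balances both:
(1/ρ)|∂P/∂n| = fV + V²/R  →  V² + fR·V − fR·V_g = 0
With fR = 8.15×10⁻⁵ × 1044×10³ m = 85.1 m/s:
V = [−fR + √((fR)² + 4 fR V_g)]/2 = [−85.1 + √(85.1² + 4×85.1×9)]/2 = 8.21 m/s
Subgeostrophic (V < V_g = 9 m/s), as expected around a low.
Converting: 8.21 m/s × 3.6 = 29.5 km/h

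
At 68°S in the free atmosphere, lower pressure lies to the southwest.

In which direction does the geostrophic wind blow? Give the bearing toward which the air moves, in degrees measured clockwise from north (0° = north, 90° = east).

135°

The pressure-gradient force points toward the southwest (bearing 225°).
Geostrophic balance: in the Southern Hemisphere the Coriolis force deflects motion to the left, so the geostrophic wind blows 90° to the left of the pressure-gradient force (low pressure on the right).
Rotating 225° by 90° counterclockwise gives 135° — the wind blows toward the southeast.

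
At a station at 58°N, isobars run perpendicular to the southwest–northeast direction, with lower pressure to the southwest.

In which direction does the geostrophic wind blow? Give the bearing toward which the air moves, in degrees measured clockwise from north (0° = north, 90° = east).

315°

The pressure-gradient force points toward the southwest (bearing 225°).
Geostrophic balance: in the Northern Hemisphere the Coriolis force deflects motion to the right, so the geostrophic wind blows 90° to the right of the pressure-gradient force (low pressure on the left).
Rotating 225° by 90° clockwise gives 315° — the wind blows toward the northwest.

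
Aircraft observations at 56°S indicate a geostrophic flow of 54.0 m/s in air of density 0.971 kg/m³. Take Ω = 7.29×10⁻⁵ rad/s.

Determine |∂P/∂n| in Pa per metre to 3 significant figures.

Coriolis parameter at 56°S:
f = 2Ω sin φ = 2 × 7.29×10⁻⁵ × sin 56° = 1.21×10⁻⁴ s⁻¹
Geostrophic balance rearranged: |∂P/∂n| = f ρ V_g
|∂P/∂n| = 1.21×10⁻⁴ × 0.971 × 54.0 = 6.34×10⁻³ Pa/m

6.34×10⁻³ Pa/m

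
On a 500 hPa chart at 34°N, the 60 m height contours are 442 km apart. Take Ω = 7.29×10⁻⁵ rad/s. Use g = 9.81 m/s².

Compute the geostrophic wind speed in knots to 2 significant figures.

32 knots

Coriolis parameter at 34°N:
f = 2Ω sin φ = 2 × 7.29×10⁻⁵ × sin 34° = 8.15×10⁻⁵ s⁻¹
Height gradient: |∂Z/∂n| = 60 m / 442000 m = 1.36×10⁻⁴
On a pressure surface, geostrophic balance gives V_g = (g/f)|∂Z/∂n|:
V_g = 9.81 × 1.36×10⁻⁴ / 8.15×10⁻⁵ = 16.3 m/s
Converting: 16.3 m/s × 1.944 = 32 knots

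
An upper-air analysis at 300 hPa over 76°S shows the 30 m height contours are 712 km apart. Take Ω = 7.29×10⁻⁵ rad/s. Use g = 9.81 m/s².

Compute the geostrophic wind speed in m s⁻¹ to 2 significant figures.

Coriolis parameter at 76°S:
f = 2Ω sin φ = 2 × 7.29×10⁻⁵ × sin 76° = 1.41×10⁻⁴ s⁻¹
Height gradient: |∂Z/∂n| = 30 m / 712000 m = 4.21×10⁻⁵
On a pressure surface, geostrophic balance gives V_g = (g/f)|∂Z/∂n|:
V_g = 9.81 × 4.21×10⁻⁵ / 1.41×10⁻⁴ = 2.92 m/s

2.9 m s⁻¹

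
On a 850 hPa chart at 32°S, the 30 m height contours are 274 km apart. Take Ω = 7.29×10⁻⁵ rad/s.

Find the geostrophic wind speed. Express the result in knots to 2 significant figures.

Coriolis parameter at 32°S:
f = 2Ω sin φ = 2 × 7.29×10⁻⁵ × sin 32° = 7.73×10⁻⁵ s⁻¹
Height gradient: |∂Z/∂n| = 30 m / 274000 m = 1.09×10⁻⁴
On a pressure surface, geostrophic balance gives V_g = (g/f)|∂Z/∂n|:
V_g = 9.81 × 1.09×10⁻⁴ / 7.73×10⁻⁵ = 13.9 m/s
Converting: 13.9 m/s × 1.944 = 27 knots

27 knots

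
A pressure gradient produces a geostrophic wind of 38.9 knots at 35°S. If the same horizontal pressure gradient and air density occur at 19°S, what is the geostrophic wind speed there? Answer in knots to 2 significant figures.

With the same pressure gradient and density, V_g ∝ 1/f ∝ 1/sin φ.
V₂ = V₁ · sin φ₁ / sin φ₂ = 38.9 × sin 35° / sin 19°
V₂ = 38.9 × 0.5736/0.3256 = 69 knots

69 knots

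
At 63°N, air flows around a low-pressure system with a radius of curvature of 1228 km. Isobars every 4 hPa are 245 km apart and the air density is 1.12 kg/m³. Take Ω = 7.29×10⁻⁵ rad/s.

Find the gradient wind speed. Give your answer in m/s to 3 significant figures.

Coriolis parameter at 63°N:
f = 2Ω sin φ = 2 × 7.29×10⁻⁵ × sin 63° = 1.30×10⁻⁴ s⁻¹
Pressure gradient: |∂P/∂n| = 400 Pa / 245000 m = 1.63×10⁻³ Pa/m
Geostrophic speed: V_g = |∂P/∂n|/(fρ) = 1.63×10⁻³/(1.30×10⁻⁴ × 1.12) = 11.2 m/s
Around a low, centrifugal force acts outward with Coriolis, so pressure-gradient force balances both:
(1/ρ)|∂P/∂n| = fV + V²/R  →  V² + fR·V − fR·V_g = 0
With fR = 1.30×10⁻⁴ × 1228×10³ m = 160 m/s:
V = [−fR + √((fR)² + 4 fR V_g)]/2 = [−160 + √(160² + 4×160×11.2)]/2 = 10.5 m/s
Subgeostrophic (V < V_g = 11.2 m/s), as expected around a low.

10.5 m/s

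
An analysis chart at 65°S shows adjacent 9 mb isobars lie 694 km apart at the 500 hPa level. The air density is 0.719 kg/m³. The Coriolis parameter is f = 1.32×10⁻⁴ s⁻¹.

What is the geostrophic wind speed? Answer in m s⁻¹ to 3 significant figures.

13.7 m s⁻¹

Pressure gradient: |∂P/∂n| = 900 Pa / 694000 m = 1.30×10⁻³ Pa/m
Geostrophic balance (pressure-gradient force = Coriolis force):
V_g = (1/(fρ)) |∂P/∂n| = 1.30×10⁻³ / (1.32×10⁻⁴ × 0.719) = 13.7 m/s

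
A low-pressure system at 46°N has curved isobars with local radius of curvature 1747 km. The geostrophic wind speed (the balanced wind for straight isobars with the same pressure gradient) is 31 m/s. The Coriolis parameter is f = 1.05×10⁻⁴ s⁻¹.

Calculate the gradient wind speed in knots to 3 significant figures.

52.5 knots

Around a low, centrifugal force acts outward with Coriolis, so pressure-gradient force balances both:
(1/ρ)|∂P/∂n| = fV + V²/R  →  V² + fR·V − fR·V_g = 0
With fR = 1.05×10⁻⁴ × 1747×10³ m = 183 m/s:
V = [−fR + √((fR)² + 4 fR V_g)]/2 = [−183 + √(183² + 4×183×31)]/2 = 27 m/s
Subgeostrophic (V < V_g = 31 m/s), as expected around a low.
Converting: 27 m/s × 1.944 = 52.5 knots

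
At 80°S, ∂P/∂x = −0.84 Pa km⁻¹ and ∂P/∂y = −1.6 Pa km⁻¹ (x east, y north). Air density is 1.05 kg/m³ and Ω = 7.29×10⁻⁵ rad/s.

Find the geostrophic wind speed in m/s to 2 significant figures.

Coriolis parameter at 80°S:
f = 2Ω sin φ = 2 × 7.29×10⁻⁵ × sin 80° = 1.44×10⁻⁴ s⁻¹
In the Southern Hemisphere f is negative: f = −1.44×10⁻⁴ s⁻¹.
Component geostrophic relations (x east, y north):
u_g = −(1/(fρ)) ∂P/∂y,  v_g = (1/(fρ)) ∂P/∂x
u_g = −(−1.6×10⁻³)/(−1.44×10⁻⁴ × 1.05) = −10.6 m/s;  v_g = (−0.84×10⁻³)/(−1.44×10⁻⁴ × 1.05) = 5.57 m/s
|V_g| = √(u_g² + v_g²) = 12.0 m/s

12 m/s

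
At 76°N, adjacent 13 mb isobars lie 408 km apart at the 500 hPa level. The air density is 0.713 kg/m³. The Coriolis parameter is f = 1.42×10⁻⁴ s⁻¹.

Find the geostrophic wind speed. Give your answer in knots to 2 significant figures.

Pressure gradient: |∂P/∂n| = 1300 Pa / 408000 m = 3.19×10⁻³ Pa/m
Geostrophic balance (pressure-gradient force = Coriolis force):
V_g = (1/(fρ)) |∂P/∂n| = 3.19×10⁻³ / (1.42×10⁻⁴ × 0.713) = 31.5 m/s
Converting: 31.5 m/s × 1.944 = 61 knots

61 knots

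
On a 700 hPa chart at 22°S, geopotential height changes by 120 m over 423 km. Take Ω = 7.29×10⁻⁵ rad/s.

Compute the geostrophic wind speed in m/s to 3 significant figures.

Coriolis parameter at 22°S:
f = 2Ω sin φ = 2 × 7.29×10⁻⁵ × sin 22° = 5.46×10⁻⁵ s⁻¹
Height gradient: |∂Z/∂n| = 120 m / 423000 m = 2.84×10⁻⁴
On a pressure surface, geostrophic balance gives V_g = (g/f)|∂Z/∂n|:
V_g = 9.81 × 2.84×10⁻⁴ / 5.46×10⁻⁵ = 51.0 m/s

51.0 m/s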